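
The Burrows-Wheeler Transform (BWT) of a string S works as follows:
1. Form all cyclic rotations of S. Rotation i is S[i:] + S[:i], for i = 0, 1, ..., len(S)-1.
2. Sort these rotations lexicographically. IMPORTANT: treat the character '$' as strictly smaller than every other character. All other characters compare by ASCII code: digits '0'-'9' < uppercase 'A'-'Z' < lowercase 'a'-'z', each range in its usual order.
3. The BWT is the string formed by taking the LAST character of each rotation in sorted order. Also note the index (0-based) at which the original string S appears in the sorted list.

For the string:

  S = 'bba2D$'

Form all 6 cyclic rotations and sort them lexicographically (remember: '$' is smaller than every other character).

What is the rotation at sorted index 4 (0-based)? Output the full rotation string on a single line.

Answer: ba2D$b

Derivation:
All 6 rotations (rotation i = S[i:]+S[:i]):
  rot[0] = bba2D$
  rot[1] = ba2D$b
  rot[2] = a2D$bb
  rot[3] = 2D$bba
  rot[4] = D$bba2
  rot[5] = $bba2D
Sorted (with $ < everything):
  sorted[0] = $bba2D
  sorted[1] = 2D$bba
  sorted[2] = D$bba2
  sorted[3] = a2D$bb
  sorted[4] = ba2D$b
  sorted[5] = bba2D$
sorted[4] = ba2D$b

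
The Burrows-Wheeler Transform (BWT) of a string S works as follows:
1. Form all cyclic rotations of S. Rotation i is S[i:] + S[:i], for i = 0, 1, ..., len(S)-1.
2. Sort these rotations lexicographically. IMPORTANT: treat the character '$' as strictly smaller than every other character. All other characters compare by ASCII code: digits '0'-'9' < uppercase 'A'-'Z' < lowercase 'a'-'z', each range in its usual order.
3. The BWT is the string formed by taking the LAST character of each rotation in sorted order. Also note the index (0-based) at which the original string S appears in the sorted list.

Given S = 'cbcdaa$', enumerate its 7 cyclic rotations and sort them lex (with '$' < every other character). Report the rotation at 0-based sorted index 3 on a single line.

All 7 rotations (rotation i = S[i:]+S[:i]):
  rot[0] = cbcdaa$
  rot[1] = bcdaa$c
  rot[2] = cdaa$cb
  rot[3] = daa$cbc
  rot[4] = aa$cbcd
  rot[5] = a$cbcda
  rot[6] = $cbcdaa
Sorted (with $ < everything):
  sorted[0] = $cbcdaa
  sorted[1] = a$cbcda
  sorted[2] = aa$cbcd
  sorted[3] = bcdaa$c
  sorted[4] = cbcdaa$
  sorted[5] = cdaa$cb
  sorted[6] = daa$cbc
sorted[3] = bcdaa$c

Answer: bcdaa$c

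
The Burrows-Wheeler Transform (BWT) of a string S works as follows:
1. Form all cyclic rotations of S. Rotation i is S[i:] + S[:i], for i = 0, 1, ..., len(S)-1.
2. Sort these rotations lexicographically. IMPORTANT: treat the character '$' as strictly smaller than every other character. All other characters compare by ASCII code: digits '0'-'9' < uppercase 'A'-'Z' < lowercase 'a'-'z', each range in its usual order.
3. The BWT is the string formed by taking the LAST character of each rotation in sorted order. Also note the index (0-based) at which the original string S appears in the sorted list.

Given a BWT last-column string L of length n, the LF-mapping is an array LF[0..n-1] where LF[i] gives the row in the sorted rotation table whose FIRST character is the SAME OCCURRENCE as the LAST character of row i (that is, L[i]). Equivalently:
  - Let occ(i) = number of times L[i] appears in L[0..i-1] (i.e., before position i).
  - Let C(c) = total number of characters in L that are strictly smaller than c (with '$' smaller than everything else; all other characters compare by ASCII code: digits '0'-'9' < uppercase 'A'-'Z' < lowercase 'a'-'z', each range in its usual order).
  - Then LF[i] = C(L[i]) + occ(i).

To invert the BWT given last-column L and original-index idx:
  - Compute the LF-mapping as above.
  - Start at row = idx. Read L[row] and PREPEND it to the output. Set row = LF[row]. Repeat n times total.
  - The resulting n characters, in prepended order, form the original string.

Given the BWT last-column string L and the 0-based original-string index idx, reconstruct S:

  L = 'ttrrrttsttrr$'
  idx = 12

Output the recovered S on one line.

Answer: ttrttrrrrtst$

Derivation:
LF mapping: 7 8 1 2 3 9 10 6 11 12 4 5 0
Walk LF starting at row 12, prepending L[row]:
  step 1: row=12, L[12]='$', prepend. Next row=LF[12]=0
  step 2: row=0, L[0]='t', prepend. Next row=LF[0]=7
  step 3: row=7, L[7]='s', prepend. Next row=LF[7]=6
  step 4: row=6, L[6]='t', prepend. Next row=LF[6]=10
  step 5: row=10, L[10]='r', prepend. Next row=LF[10]=4
  step 6: row=4, L[4]='r', prepend. Next row=LF[4]=3
  step 7: row=3, L[3]='r', prepend. Next row=LF[3]=2
  step 8: row=2, L[2]='r', prepend. Next row=LF[2]=1
  step 9: row=1, L[1]='t', prepend. Next row=LF[1]=8
  step 10: row=8, L[8]='t', prepend. Next row=LF[8]=11
  step 11: row=11, L[11]='r', prepend. Next row=LF[11]=5
  step 12: row=5, L[5]='t', prepend. Next row=LF[5]=9
  step 13: row=9, L[9]='t', prepend. Next row=LF[9]=12
Reversed output: ttrttrrrrtst$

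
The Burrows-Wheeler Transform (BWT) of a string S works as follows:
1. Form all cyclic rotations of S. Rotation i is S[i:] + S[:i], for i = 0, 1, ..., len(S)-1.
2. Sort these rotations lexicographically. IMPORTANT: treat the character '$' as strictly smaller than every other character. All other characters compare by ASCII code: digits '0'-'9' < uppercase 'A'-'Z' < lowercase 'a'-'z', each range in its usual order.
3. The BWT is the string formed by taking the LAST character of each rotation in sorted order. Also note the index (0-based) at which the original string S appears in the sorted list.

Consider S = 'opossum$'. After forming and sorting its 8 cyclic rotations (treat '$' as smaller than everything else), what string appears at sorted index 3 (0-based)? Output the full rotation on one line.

All 8 rotations (rotation i = S[i:]+S[:i]):
  rot[0] = opossum$
  rot[1] = possum$o
  rot[2] = ossum$op
  rot[3] = ssum$opo
  rot[4] = sum$opos
  rot[5] = um$oposs
  rot[6] = m$opossu
  rot[7] = $opossum
Sorted (with $ < everything):
  sorted[0] = $opossum
  sorted[1] = m$opossu
  sorted[2] = opossum$
  sorted[3] = ossum$op
  sorted[4] = possum$o
  sorted[5] = ssum$opo
  sorted[6] = sum$opos
  sorted[7] = um$oposs
sorted[3] = ossum$op

Answer: ossum$op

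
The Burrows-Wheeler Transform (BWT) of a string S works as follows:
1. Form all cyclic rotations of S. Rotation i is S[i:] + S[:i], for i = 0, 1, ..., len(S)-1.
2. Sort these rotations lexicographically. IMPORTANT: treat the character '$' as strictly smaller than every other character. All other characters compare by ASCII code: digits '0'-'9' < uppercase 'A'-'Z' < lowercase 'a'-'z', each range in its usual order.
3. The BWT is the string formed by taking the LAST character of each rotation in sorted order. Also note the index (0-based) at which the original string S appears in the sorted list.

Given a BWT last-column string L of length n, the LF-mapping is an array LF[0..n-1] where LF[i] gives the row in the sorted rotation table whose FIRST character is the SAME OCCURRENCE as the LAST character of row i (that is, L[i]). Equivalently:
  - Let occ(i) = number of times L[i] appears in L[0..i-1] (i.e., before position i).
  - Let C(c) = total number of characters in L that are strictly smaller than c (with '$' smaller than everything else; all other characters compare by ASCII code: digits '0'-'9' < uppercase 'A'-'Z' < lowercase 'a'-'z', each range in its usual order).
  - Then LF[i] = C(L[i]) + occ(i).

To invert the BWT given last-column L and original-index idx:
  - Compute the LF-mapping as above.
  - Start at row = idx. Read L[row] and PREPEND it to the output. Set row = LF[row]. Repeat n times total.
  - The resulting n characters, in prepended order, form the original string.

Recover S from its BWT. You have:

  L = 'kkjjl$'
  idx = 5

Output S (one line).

LF mapping: 3 4 1 2 5 0
Walk LF starting at row 5, prepending L[row]:
  step 1: row=5, L[5]='$', prepend. Next row=LF[5]=0
  step 2: row=0, L[0]='k', prepend. Next row=LF[0]=3
  step 3: row=3, L[3]='j', prepend. Next row=LF[3]=2
  step 4: row=2, L[2]='j', prepend. Next row=LF[2]=1
  step 5: row=1, L[1]='k', prepend. Next row=LF[1]=4
  step 6: row=4, L[4]='l', prepend. Next row=LF[4]=5
Reversed output: lkjjk$

Answer: lkjjk$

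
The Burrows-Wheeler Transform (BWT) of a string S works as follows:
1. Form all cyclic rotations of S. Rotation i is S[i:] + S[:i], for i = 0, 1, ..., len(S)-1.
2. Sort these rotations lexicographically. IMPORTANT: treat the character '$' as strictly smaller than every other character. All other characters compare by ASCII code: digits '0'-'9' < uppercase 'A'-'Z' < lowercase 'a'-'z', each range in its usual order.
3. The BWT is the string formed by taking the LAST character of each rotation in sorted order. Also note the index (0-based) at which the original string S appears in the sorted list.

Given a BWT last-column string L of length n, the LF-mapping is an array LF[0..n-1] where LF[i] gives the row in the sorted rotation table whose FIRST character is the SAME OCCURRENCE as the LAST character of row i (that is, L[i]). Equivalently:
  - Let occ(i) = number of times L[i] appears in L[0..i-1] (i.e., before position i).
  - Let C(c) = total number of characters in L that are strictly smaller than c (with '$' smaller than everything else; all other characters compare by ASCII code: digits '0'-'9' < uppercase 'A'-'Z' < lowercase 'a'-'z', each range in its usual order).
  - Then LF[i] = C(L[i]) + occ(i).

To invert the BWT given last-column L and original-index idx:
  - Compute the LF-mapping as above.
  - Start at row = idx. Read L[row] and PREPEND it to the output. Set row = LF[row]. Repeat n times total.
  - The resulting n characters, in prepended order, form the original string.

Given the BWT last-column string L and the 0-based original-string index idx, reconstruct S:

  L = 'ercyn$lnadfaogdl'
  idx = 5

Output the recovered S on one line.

Answer: dragonflycandle$

Derivation:
LF mapping: 6 14 3 15 11 0 9 12 1 4 7 2 13 8 5 10
Walk LF starting at row 5, prepending L[row]:
  step 1: row=5, L[5]='$', prepend. Next row=LF[5]=0
  step 2: row=0, L[0]='e', prepend. Next row=LF[0]=6
  step 3: row=6, L[6]='l', prepend. Next row=LF[6]=9
  step 4: row=9, L[9]='d', prepend. Next row=LF[9]=4
  step 5: row=4, L[4]='n', prepend. Next row=LF[4]=11
  step 6: row=11, L[11]='a', prepend. Next row=LF[11]=2
  step 7: row=2, L[2]='c', prepend. Next row=LF[2]=3
  step 8: row=3, L[3]='y', prepend. Next row=LF[3]=15
  step 9: row=15, L[15]='l', prepend. Next row=LF[15]=10
  step 10: row=10, L[10]='f', prepend. Next row=LF[10]=7
  step 11: row=7, L[7]='n', prepend. Next row=LF[7]=12
  step 12: row=12, L[12]='o', prepend. Next row=LF[12]=13
  step 13: row=13, L[13]='g', prepend. Next row=LF[13]=8
  step 14: row=8, L[8]='a', prepend. Next row=LF[8]=1
  step 15: row=1, L[1]='r', prepend. Next row=LF[1]=14
  step 16: row=14, L[14]='d', prepend. Next row=LF[14]=5
Reversed output: dragonflycandle$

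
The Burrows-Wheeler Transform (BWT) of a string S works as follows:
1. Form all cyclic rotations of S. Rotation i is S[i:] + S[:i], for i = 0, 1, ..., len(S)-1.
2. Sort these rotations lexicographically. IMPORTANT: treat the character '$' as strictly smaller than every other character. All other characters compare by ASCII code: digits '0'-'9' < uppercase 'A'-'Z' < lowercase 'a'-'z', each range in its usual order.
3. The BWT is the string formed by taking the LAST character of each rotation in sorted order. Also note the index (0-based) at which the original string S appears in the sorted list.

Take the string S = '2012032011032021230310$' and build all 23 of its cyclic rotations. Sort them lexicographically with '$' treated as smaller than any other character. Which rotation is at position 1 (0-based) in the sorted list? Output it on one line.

Answer: 0$201203201103202123031

Derivation:
All 23 rotations (rotation i = S[i:]+S[:i]):
  rot[0] = 2012032011032021230310$
  rot[1] = 012032011032021230310$2
  rot[2] = 12032011032021230310$20
  rot[3] = 2032011032021230310$201
  rot[4] = 032011032021230310$2012
  rot[5] = 32011032021230310$20120
  rot[6] = 2011032021230310$201203
  rot[7] = 011032021230310$2012032
  rot[8] = 11032021230310$20120320
  rot[9] = 1032021230310$201203201
  rot[10] = 032021230310$2012032011
  rot[11] = 32021230310$20120320110
  rot[12] = 2021230310$201203201103
  rot[13] = 021230310$2012032011032
  rot[14] = 21230310$20120320110320
  rot[15] = 1230310$201203201103202
  rot[16] = 230310$2012032011032021
  rot[17] = 30310$20120320110320212
  rot[18] = 0310$201203201103202123
  rot[19] = 310$2012032011032021230
  rot[20] = 10$20120320110320212303
  rot[21] = 0$201203201103202123031
  rot[22] = $2012032011032021230310
Sorted (with $ < everything):
  sorted[0] = $2012032011032021230310
  sorted[1] = 0$201203201103202123031
  sorted[2] = 011032021230310$2012032
  sorted[3] = 012032011032021230310$2
  sorted[4] = 021230310$2012032011032
  sorted[5] = 0310$201203201103202123
  sorted[6] = 032011032021230310$2012
  sorted[7] = 032021230310$2012032011
  sorted[8] = 10$20120320110320212303
  sorted[9] = 1032021230310$201203201
  sorted[10] = 11032021230310$20120320
  sorted[11] = 12032011032021230310$20
  sorted[12] = 1230310$201203201103202
  sorted[13] = 2011032021230310$201203
  sorted[14] = 2012032011032021230310$
  sorted[15] = 2021230310$201203201103
  sorted[16] = 2032011032021230310$201
  sorted[17] = 21230310$20120320110320
  sorted[18] = 230310$2012032011032021
  sorted[19] = 30310$20120320110320212
  sorted[20] = 310$2012032011032021230
  sorted[21] = 32011032021230310$20120
  sorted[22] = 32021230310$20120320110
sorted[1] = 0$201203201103202123031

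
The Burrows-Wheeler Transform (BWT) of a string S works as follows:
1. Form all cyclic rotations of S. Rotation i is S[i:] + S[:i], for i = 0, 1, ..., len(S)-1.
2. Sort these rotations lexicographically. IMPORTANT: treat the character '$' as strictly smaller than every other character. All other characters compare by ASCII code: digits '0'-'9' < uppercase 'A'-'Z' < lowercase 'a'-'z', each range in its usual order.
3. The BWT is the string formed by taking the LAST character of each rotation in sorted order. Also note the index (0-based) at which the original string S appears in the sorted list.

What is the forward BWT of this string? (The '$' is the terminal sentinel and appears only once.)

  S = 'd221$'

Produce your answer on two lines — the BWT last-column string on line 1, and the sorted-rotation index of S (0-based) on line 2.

Answer: 122d$
4

Derivation:
All 5 rotations (rotation i = S[i:]+S[:i]):
  rot[0] = d221$
  rot[1] = 221$d
  rot[2] = 21$d2
  rot[3] = 1$d22
  rot[4] = $d221
Sorted (with $ < everything):
  sorted[0] = $d221  (last char: '1')
  sorted[1] = 1$d22  (last char: '2')
  sorted[2] = 21$d2  (last char: '2')
  sorted[3] = 221$d  (last char: 'd')
  sorted[4] = d221$  (last char: '$')
Last column: 122d$
Original string S is at sorted index 4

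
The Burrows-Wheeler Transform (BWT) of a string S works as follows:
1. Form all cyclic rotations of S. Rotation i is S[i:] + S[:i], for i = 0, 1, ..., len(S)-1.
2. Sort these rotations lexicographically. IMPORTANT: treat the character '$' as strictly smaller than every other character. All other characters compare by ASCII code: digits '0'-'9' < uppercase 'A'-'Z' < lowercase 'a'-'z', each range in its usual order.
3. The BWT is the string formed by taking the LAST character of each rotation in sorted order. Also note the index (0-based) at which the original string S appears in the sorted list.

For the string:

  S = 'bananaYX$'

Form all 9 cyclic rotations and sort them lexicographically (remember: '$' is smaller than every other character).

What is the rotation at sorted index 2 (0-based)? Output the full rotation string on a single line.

All 9 rotations (rotation i = S[i:]+S[:i]):
  rot[0] = bananaYX$
  rot[1] = ananaYX$b
  rot[2] = nanaYX$ba
  rot[3] = anaYX$ban
  rot[4] = naYX$bana
  rot[5] = aYX$banan
  rot[6] = YX$banana
  rot[7] = X$bananaY
  rot[8] = $bananaYX
Sorted (with $ < everything):
  sorted[0] = $bananaYX
  sorted[1] = X$bananaY
  sorted[2] = YX$banana
  sorted[3] = aYX$banan
  sorted[4] = anaYX$ban
  sorted[5] = ananaYX$b
  sorted[6] = bananaYX$
  sorted[7] = naYX$bana
  sorted[8] = nanaYX$ba
sorted[2] = YX$banana

Answer: YX$banana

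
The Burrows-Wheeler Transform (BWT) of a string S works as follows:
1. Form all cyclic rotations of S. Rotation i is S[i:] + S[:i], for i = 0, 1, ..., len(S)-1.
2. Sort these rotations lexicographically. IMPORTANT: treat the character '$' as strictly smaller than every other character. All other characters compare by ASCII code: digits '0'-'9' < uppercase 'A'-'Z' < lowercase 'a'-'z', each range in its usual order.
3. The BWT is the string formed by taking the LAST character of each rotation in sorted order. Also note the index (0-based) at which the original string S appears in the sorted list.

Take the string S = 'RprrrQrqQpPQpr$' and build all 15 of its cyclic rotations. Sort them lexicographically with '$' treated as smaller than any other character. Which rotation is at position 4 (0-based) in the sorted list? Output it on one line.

Answer: QrqQpPQpr$Rprrr

Derivation:
All 15 rotations (rotation i = S[i:]+S[:i]):
  rot[0] = RprrrQrqQpPQpr$
  rot[1] = prrrQrqQpPQpr$R
  rot[2] = rrrQrqQpPQpr$Rp
  rot[3] = rrQrqQpPQpr$Rpr
  rot[4] = rQrqQpPQpr$Rprr
  rot[5] = QrqQpPQpr$Rprrr
  rot[6] = rqQpPQpr$RprrrQ
  rot[7] = qQpPQpr$RprrrQr
  rot[8] = QpPQpr$RprrrQrq
  rot[9] = pPQpr$RprrrQrqQ
  rot[10] = PQpr$RprrrQrqQp
  rot[11] = Qpr$RprrrQrqQpP
  rot[12] = pr$RprrrQrqQpPQ
  rot[13] = r$RprrrQrqQpPQp
  rot[14] = $RprrrQrqQpPQpr
Sorted (with $ < everything):
  sorted[0] = $RprrrQrqQpPQpr
  sorted[1] = PQpr$RprrrQrqQp
  sorted[2] = QpPQpr$RprrrQrq
  sorted[3] = Qpr$RprrrQrqQpP
  sorted[4] = QrqQpPQpr$Rprrr
  sorted[5] = RprrrQrqQpPQpr$
  sorted[6] = pPQpr$RprrrQrqQ
  sorted[7] = pr$RprrrQrqQpPQ
  sorted[8] = prrrQrqQpPQpr$R
  sorted[9] = qQpPQpr$RprrrQr
  sorted[10] = r$RprrrQrqQpPQp
  sorted[11] = rQrqQpPQpr$Rprr
  sorted[12] = rqQpPQpr$RprrrQ
  sorted[13] = rrQrqQpPQpr$Rpr
  sorted[14] = rrrQrqQpPQpr$Rp
sorted[4] = QrqQpPQpr$Rprrr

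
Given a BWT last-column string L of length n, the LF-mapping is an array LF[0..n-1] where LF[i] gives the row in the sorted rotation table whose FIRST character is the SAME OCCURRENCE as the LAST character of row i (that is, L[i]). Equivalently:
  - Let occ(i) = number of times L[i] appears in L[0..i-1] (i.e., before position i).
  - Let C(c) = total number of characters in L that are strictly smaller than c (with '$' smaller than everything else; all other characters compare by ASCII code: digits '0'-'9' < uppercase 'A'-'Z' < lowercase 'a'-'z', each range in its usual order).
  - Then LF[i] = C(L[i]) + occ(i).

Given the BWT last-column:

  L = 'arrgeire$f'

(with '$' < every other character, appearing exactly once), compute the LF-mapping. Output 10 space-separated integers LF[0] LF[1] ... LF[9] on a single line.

Answer: 1 7 8 5 2 6 9 3 0 4

Derivation:
Char counts: '$':1, 'a':1, 'e':2, 'f':1, 'g':1, 'i':1, 'r':3
C (first-col start): C('$')=0, C('a')=1, C('e')=2, C('f')=4, C('g')=5, C('i')=6, C('r')=7
L[0]='a': occ=0, LF[0]=C('a')+0=1+0=1
L[1]='r': occ=0, LF[1]=C('r')+0=7+0=7
L[2]='r': occ=1, LF[2]=C('r')+1=7+1=8
L[3]='g': occ=0, LF[3]=C('g')+0=5+0=5
L[4]='e': occ=0, LF[4]=C('e')+0=2+0=2
L[5]='i': occ=0, LF[5]=C('i')+0=6+0=6
L[6]='r': occ=2, LF[6]=C('r')+2=7+2=9
L[7]='e': occ=1, LF[7]=C('e')+1=2+1=3
L[8]='$': occ=0, LF[8]=C('$')+0=0+0=0
L[9]='f': occ=0, LF[9]=C('f')+0=4+0=4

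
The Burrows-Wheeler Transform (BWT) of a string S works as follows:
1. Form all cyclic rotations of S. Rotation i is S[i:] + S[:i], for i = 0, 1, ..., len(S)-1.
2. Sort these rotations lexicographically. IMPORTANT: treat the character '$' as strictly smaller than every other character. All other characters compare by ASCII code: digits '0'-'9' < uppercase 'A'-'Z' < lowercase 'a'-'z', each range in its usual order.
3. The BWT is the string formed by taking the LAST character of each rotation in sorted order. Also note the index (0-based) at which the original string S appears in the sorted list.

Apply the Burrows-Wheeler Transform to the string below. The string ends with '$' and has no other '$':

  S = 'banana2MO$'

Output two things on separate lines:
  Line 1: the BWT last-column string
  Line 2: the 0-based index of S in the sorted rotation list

Answer: Oa2Mnnb$aa
7

Derivation:
All 10 rotations (rotation i = S[i:]+S[:i]):
  rot[0] = banana2MO$
  rot[1] = anana2MO$b
  rot[2] = nana2MO$ba
  rot[3] = ana2MO$ban
  rot[4] = na2MO$bana
  rot[5] = a2MO$banan
  rot[6] = 2MO$banana
  rot[7] = MO$banana2
  rot[8] = O$banana2M
  rot[9] = $banana2MO
Sorted (with $ < everything):
  sorted[0] = $banana2MO  (last char: 'O')
  sorted[1] = 2MO$banana  (last char: 'a')
  sorted[2] = MO$banana2  (last char: '2')
  sorted[3] = O$banana2M  (last char: 'M')
  sorted[4] = a2MO$banan  (last char: 'n')
  sorted[5] = ana2MO$ban  (last char: 'n')
  sorted[6] = anana2MO$b  (last char: 'b')
  sorted[7] = banana2MO$  (last char: '$')
  sorted[8] = na2MO$bana  (last char: 'a')
  sorted[9] = nana2MO$ba  (last char: 'a')
Last column: Oa2Mnnb$aa
Original string S is at sorted index 7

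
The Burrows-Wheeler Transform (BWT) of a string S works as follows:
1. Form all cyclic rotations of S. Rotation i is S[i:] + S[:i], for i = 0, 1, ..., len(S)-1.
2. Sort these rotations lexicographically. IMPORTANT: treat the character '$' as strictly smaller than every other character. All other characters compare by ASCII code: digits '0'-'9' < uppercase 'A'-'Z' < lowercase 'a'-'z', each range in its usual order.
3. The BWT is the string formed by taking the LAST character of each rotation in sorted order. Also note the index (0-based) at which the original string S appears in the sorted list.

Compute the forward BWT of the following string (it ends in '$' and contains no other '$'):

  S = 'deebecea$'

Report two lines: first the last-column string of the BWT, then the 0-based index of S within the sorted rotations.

All 9 rotations (rotation i = S[i:]+S[:i]):
  rot[0] = deebecea$
  rot[1] = eebecea$d
  rot[2] = ebecea$de
  rot[3] = becea$dee
  rot[4] = ecea$deeb
  rot[5] = cea$deebe
  rot[6] = ea$deebec
  rot[7] = a$deebece
  rot[8] = $deebecea
Sorted (with $ < everything):
  sorted[0] = $deebecea  (last char: 'a')
  sorted[1] = a$deebece  (last char: 'e')
  sorted[2] = becea$dee  (last char: 'e')
  sorted[3] = cea$deebe  (last char: 'e')
  sorted[4] = deebecea$  (last char: '$')
  sorted[5] = ea$deebec  (last char: 'c')
  sorted[6] = ebecea$de  (last char: 'e')
  sorted[7] = ecea$deeb  (last char: 'b')
  sorted[8] = eebecea$d  (last char: 'd')
Last column: aeee$cebd
Original string S is at sorted index 4

Answer: aeee$cebd
4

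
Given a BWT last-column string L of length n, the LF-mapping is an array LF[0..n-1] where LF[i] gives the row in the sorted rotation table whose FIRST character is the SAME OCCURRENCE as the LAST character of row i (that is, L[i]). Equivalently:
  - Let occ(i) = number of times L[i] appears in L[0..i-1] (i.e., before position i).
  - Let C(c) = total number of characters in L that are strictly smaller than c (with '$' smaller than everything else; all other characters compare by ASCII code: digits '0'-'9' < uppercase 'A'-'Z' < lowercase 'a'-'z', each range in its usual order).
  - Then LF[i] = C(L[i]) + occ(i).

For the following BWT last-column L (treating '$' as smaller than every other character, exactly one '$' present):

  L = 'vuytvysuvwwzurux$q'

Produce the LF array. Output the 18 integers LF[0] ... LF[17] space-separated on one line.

Char counts: '$':1, 'q':1, 'r':1, 's':1, 't':1, 'u':4, 'v':3, 'w':2, 'x':1, 'y':2, 'z':1
C (first-col start): C('$')=0, C('q')=1, C('r')=2, C('s')=3, C('t')=4, C('u')=5, C('v')=9, C('w')=12, C('x')=14, C('y')=15, C('z')=17
L[0]='v': occ=0, LF[0]=C('v')+0=9+0=9
L[1]='u': occ=0, LF[1]=C('u')+0=5+0=5
L[2]='y': occ=0, LF[2]=C('y')+0=15+0=15
L[3]='t': occ=0, LF[3]=C('t')+0=4+0=4
L[4]='v': occ=1, LF[4]=C('v')+1=9+1=10
L[5]='y': occ=1, LF[5]=C('y')+1=15+1=16
L[6]='s': occ=0, LF[6]=C('s')+0=3+0=3
L[7]='u': occ=1, LF[7]=C('u')+1=5+1=6
L[8]='v': occ=2, LF[8]=C('v')+2=9+2=11
L[9]='w': occ=0, LF[9]=C('w')+0=12+0=12
L[10]='w': occ=1, LF[10]=C('w')+1=12+1=13
L[11]='z': occ=0, LF[11]=C('z')+0=17+0=17
L[12]='u': occ=2, LF[12]=C('u')+2=5+2=7
L[13]='r': occ=0, LF[13]=C('r')+0=2+0=2
L[14]='u': occ=3, LF[14]=C('u')+3=5+3=8
L[15]='x': occ=0, LF[15]=C('x')+0=14+0=14
L[16]='$': occ=0, LF[16]=C('$')+0=0+0=0
L[17]='q': occ=0, LF[17]=C('q')+0=1+0=1

Answer: 9 5 15 4 10 16 3 6 11 12 13 17 7 2 8 14 0 1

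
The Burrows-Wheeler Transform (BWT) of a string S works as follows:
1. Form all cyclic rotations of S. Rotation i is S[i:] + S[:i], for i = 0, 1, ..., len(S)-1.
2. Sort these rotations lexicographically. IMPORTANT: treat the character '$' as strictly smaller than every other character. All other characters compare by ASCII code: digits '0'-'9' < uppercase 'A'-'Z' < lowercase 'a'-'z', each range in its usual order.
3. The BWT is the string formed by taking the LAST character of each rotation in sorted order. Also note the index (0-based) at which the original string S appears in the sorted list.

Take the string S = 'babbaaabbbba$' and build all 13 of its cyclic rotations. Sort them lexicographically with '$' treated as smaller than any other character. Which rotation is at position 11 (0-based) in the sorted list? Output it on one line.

Answer: bbba$babbaaab

Derivation:
All 13 rotations (rotation i = S[i:]+S[:i]):
  rot[0] = babbaaabbbba$
  rot[1] = abbaaabbbba$b
  rot[2] = bbaaabbbba$ba
  rot[3] = baaabbbba$bab
  rot[4] = aaabbbba$babb
  rot[5] = aabbbba$babba
  rot[6] = abbbba$babbaa
  rot[7] = bbbba$babbaaa
  rot[8] = bbba$babbaaab
  rot[9] = bba$babbaaabb
  rot[10] = ba$babbaaabbb
  rot[11] = a$babbaaabbbb
  rot[12] = $babbaaabbbba
Sorted (with $ < everything):
  sorted[0] = $babbaaabbbba
  sorted[1] = a$babbaaabbbb
  sorted[2] = aaabbbba$babb
  sorted[3] = aabbbba$babba
  sorted[4] = abbaaabbbba$b
  sorted[5] = abbbba$babbaa
  sorted[6] = ba$babbaaabbb
  sorted[7] = baaabbbba$bab
  sorted[8] = babbaaabbbba$
  sorted[9] = bba$babbaaabb
  sorted[10] = bbaaabbbba$ba
  sorted[11] = bbba$babbaaab
  sorted[12] = bbbba$babbaaa
sorted[11] = bbba$babbaaab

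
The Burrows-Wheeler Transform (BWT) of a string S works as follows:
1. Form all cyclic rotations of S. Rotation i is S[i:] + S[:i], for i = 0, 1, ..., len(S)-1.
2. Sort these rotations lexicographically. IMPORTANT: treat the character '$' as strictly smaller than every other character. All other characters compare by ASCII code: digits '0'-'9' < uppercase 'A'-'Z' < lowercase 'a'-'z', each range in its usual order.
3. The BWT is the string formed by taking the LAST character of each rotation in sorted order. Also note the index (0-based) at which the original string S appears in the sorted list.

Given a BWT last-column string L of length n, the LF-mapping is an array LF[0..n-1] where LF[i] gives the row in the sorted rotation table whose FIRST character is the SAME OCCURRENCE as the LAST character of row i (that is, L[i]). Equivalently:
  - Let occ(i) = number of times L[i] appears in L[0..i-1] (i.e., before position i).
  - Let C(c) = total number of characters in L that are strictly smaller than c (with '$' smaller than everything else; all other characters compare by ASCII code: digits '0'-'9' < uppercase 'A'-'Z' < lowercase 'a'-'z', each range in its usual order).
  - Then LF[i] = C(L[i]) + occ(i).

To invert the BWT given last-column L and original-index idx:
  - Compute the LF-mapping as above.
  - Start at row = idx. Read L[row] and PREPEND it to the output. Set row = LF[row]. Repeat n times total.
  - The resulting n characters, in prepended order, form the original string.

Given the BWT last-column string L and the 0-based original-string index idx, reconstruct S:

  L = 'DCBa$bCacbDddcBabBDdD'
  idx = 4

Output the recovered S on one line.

Answer: CBBbDddabcDdaDaBcbCD$

Derivation:
LF mapping: 6 4 1 10 0 13 5 11 16 14 7 18 19 17 2 12 15 3 8 20 9
Walk LF starting at row 4, prepending L[row]:
  step 1: row=4, L[4]='$', prepend. Next row=LF[4]=0
  step 2: row=0, L[0]='D', prepend. Next row=LF[0]=6
  step 3: row=6, L[6]='C', prepend. Next row=LF[6]=5
  step 4: row=5, L[5]='b', prepend. Next row=LF[5]=13
  step 5: row=13, L[13]='c', prepend. Next row=LF[13]=17
  step 6: row=17, L[17]='B', prepend. Next row=LF[17]=3
  step 7: row=3, L[3]='a', prepend. Next row=LF[3]=10
  step 8: row=10, L[10]='D', prepend. Next row=LF[10]=7
  step 9: row=7, L[7]='a', prepend. Next row=LF[7]=11
  step 10: row=11, L[11]='d', prepend. Next row=LF[11]=18
  step 11: row=18, L[18]='D', prepend. Next row=LF[18]=8
  step 12: row=8, L[8]='c', prepend. Next row=LF[8]=16
  step 13: row=16, L[16]='b', prepend. Next row=LF[16]=15
  step 14: row=15, L[15]='a', prepend. Next row=LF[15]=12
  step 15: row=12, L[12]='d', prepend. Next row=LF[12]=19
  step 16: row=19, L[19]='d', prepend. Next row=LF[19]=20
  step 17: row=20, L[20]='D', prepend. Next row=LF[20]=9
  step 18: row=9, L[9]='b', prepend. Next row=LF[9]=14
  step 19: row=14, L[14]='B', prepend. Next row=LF[14]=2
  step 20: row=2, L[2]='B', prepend. Next row=LF[2]=1
  step 21: row=1, L[1]='C', prepend. Next row=LF[1]=4
Reversed output: CBBbDddabcDdaDaBcbCD$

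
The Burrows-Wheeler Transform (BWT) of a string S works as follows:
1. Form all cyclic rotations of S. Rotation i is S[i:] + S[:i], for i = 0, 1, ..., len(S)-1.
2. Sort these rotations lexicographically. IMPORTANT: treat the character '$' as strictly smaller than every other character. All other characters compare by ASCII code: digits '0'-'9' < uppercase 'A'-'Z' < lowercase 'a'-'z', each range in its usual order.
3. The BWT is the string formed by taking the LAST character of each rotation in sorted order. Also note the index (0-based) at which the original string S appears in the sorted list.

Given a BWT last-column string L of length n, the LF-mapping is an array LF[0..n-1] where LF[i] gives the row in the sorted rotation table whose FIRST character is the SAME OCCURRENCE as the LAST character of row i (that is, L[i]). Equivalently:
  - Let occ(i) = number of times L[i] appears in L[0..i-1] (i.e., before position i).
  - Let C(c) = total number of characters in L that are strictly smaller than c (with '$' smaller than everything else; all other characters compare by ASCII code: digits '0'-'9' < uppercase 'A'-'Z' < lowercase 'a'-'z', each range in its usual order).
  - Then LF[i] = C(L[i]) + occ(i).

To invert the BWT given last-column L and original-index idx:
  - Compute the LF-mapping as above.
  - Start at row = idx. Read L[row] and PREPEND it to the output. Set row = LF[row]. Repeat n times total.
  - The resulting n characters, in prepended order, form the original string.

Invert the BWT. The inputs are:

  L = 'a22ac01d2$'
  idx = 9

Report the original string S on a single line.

LF mapping: 6 3 4 7 8 1 2 9 5 0
Walk LF starting at row 9, prepending L[row]:
  step 1: row=9, L[9]='$', prepend. Next row=LF[9]=0
  step 2: row=0, L[0]='a', prepend. Next row=LF[0]=6
  step 3: row=6, L[6]='1', prepend. Next row=LF[6]=2
  step 4: row=2, L[2]='2', prepend. Next row=LF[2]=4
  step 5: row=4, L[4]='c', prepend. Next row=LF[4]=8
  step 6: row=8, L[8]='2', prepend. Next row=LF[8]=5
  step 7: row=5, L[5]='0', prepend. Next row=LF[5]=1
  step 8: row=1, L[1]='2', prepend. Next row=LF[1]=3
  step 9: row=3, L[3]='a', prepend. Next row=LF[3]=7
  step 10: row=7, L[7]='d', prepend. Next row=LF[7]=9
Reversed output: da202c21a$

Answer: da202c21a$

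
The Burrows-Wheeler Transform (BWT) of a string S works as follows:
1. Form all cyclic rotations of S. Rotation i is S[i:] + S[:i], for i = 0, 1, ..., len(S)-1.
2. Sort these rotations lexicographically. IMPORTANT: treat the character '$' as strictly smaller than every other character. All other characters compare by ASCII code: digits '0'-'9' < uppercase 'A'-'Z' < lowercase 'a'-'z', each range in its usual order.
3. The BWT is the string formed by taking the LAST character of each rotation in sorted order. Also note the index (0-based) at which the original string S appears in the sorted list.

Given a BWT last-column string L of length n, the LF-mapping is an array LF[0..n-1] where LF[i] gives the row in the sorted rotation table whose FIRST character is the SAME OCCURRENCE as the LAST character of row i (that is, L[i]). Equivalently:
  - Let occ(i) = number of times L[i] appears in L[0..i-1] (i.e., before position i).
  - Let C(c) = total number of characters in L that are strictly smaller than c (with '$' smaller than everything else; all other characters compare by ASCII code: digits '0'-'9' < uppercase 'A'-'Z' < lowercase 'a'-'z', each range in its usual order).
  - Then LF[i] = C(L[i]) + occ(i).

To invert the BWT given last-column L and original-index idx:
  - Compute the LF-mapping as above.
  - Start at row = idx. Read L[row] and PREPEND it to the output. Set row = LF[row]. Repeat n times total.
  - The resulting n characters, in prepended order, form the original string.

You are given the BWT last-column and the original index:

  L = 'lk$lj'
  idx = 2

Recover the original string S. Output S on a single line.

LF mapping: 3 2 0 4 1
Walk LF starting at row 2, prepending L[row]:
  step 1: row=2, L[2]='$', prepend. Next row=LF[2]=0
  step 2: row=0, L[0]='l', prepend. Next row=LF[0]=3
  step 3: row=3, L[3]='l', prepend. Next row=LF[3]=4
  step 4: row=4, L[4]='j', prepend. Next row=LF[4]=1
  step 5: row=1, L[1]='k', prepend. Next row=LF[1]=2
Reversed output: kjll$

Answer: kjll$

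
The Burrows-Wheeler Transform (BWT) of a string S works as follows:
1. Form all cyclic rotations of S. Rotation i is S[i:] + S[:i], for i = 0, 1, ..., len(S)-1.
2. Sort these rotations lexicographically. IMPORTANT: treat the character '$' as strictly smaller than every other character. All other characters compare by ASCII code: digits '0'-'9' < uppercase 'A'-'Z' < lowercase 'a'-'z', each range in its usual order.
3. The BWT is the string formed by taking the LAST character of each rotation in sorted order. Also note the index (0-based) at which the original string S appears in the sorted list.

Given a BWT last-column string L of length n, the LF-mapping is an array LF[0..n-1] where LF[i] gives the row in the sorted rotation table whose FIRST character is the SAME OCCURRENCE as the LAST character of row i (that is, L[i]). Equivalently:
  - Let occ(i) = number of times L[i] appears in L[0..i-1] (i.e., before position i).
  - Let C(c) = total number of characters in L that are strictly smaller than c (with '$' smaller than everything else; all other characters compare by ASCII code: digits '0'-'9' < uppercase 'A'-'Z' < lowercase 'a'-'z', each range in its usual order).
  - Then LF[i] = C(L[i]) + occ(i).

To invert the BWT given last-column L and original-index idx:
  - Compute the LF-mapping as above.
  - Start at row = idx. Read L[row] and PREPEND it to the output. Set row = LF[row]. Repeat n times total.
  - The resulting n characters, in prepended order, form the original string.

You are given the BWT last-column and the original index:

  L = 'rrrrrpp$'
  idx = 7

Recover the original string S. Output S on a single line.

LF mapping: 3 4 5 6 7 1 2 0
Walk LF starting at row 7, prepending L[row]:
  step 1: row=7, L[7]='$', prepend. Next row=LF[7]=0
  step 2: row=0, L[0]='r', prepend. Next row=LF[0]=3
  step 3: row=3, L[3]='r', prepend. Next row=LF[3]=6
  step 4: row=6, L[6]='p', prepend. Next row=LF[6]=2
  step 5: row=2, L[2]='r', prepend. Next row=LF[2]=5
  step 6: row=5, L[5]='p', prepend. Next row=LF[5]=1
  step 7: row=1, L[1]='r', prepend. Next row=LF[1]=4
  step 8: row=4, L[4]='r', prepend. Next row=LF[4]=7
Reversed output: rrprprr$

Answer: rrprprr$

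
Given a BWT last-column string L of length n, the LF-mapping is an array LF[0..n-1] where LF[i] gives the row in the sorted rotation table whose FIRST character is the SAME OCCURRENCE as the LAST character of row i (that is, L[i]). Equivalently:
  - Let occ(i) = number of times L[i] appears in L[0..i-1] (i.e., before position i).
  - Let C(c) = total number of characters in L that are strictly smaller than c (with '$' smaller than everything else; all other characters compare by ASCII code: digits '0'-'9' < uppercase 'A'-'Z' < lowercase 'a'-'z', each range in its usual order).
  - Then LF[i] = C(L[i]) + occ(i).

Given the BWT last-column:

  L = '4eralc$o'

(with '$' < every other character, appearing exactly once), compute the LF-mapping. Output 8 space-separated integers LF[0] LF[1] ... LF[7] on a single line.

Answer: 1 4 7 2 5 3 0 6

Derivation:
Char counts: '$':1, '4':1, 'a':1, 'c':1, 'e':1, 'l':1, 'o':1, 'r':1
C (first-col start): C('$')=0, C('4')=1, C('a')=2, C('c')=3, C('e')=4, C('l')=5, C('o')=6, C('r')=7
L[0]='4': occ=0, LF[0]=C('4')+0=1+0=1
L[1]='e': occ=0, LF[1]=C('e')+0=4+0=4
L[2]='r': occ=0, LF[2]=C('r')+0=7+0=7
L[3]='a': occ=0, LF[3]=C('a')+0=2+0=2
L[4]='l': occ=0, LF[4]=C('l')+0=5+0=5
L[5]='c': occ=0, LF[5]=C('c')+0=3+0=3
L[6]='$': occ=0, LF[6]=C('$')+0=0+0=0
L[7]='o': occ=0, LF[7]=C('o')+0=6+0=6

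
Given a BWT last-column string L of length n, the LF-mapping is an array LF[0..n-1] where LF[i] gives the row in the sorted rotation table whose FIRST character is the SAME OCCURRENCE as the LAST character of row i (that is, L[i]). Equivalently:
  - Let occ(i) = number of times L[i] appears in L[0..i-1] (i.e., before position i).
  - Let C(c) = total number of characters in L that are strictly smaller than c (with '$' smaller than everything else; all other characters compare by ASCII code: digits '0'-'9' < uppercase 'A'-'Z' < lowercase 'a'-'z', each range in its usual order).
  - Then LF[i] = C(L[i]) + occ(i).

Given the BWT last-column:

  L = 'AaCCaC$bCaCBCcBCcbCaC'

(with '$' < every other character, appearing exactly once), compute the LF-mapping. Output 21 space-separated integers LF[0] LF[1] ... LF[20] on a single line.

Answer: 1 13 4 5 14 6 0 17 7 15 8 2 9 19 3 10 20 18 11 16 12

Derivation:
Char counts: '$':1, 'A':1, 'B':2, 'C':9, 'a':4, 'b':2, 'c':2
C (first-col start): C('$')=0, C('A')=1, C('B')=2, C('C')=4, C('a')=13, C('b')=17, C('c')=19
L[0]='A': occ=0, LF[0]=C('A')+0=1+0=1
L[1]='a': occ=0, LF[1]=C('a')+0=13+0=13
L[2]='C': occ=0, LF[2]=C('C')+0=4+0=4
L[3]='C': occ=1, LF[3]=C('C')+1=4+1=5
L[4]='a': occ=1, LF[4]=C('a')+1=13+1=14
L[5]='C': occ=2, LF[5]=C('C')+2=4+2=6
L[6]='$': occ=0, LF[6]=C('$')+0=0+0=0
L[7]='b': occ=0, LF[7]=C('b')+0=17+0=17
L[8]='C': occ=3, LF[8]=C('C')+3=4+3=7
L[9]='a': occ=2, LF[9]=C('a')+2=13+2=15
L[10]='C': occ=4, LF[10]=C('C')+4=4+4=8
L[11]='B': occ=0, LF[11]=C('B')+0=2+0=2
L[12]='C': occ=5, LF[12]=C('C')+5=4+5=9
L[13]='c': occ=0, LF[13]=C('c')+0=19+0=19
L[14]='B': occ=1, LF[14]=C('B')+1=2+1=3
L[15]='C': occ=6, LF[15]=C('C')+6=4+6=10
L[16]='c': occ=1, LF[16]=C('c')+1=19+1=20
L[17]='b': occ=1, LF[17]=C('b')+1=17+1=18
L[18]='C': occ=7, LF[18]=C('C')+7=4+7=11
L[19]='a': occ=3, LF[19]=C('a')+3=13+3=16
L[20]='C': occ=8, LF[20]=C('C')+8=4+8=12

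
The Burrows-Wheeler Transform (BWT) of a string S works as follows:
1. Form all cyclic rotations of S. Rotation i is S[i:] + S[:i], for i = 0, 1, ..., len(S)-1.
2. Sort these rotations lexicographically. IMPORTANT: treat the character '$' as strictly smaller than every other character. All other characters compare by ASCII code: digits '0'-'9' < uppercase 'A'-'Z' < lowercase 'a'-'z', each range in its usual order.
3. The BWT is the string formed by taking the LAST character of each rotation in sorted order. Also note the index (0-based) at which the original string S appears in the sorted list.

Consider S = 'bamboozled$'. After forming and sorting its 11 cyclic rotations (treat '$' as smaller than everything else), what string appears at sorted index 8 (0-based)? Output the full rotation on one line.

Answer: oozled$bamb

Derivation:
All 11 rotations (rotation i = S[i:]+S[:i]):
  rot[0] = bamboozled$
  rot[1] = amboozled$b
  rot[2] = mboozled$ba
  rot[3] = boozled$bam
  rot[4] = oozled$bamb
  rot[5] = ozled$bambo
  rot[6] = zled$bamboo
  rot[7] = led$bambooz
  rot[8] = ed$bamboozl
  rot[9] = d$bamboozle
  rot[10] = $bamboozled
Sorted (with $ < everything):
  sorted[0] = $bamboozled
  sorted[1] = amboozled$b
  sorted[2] = bamboozled$
  sorted[3] = boozled$bam
  sorted[4] = d$bamboozle
  sorted[5] = ed$bamboozl
  sorted[6] = led$bambooz
  sorted[7] = mboozled$ba
  sorted[8] = oozled$bamb
  sorted[9] = ozled$bambo
  sorted[10] = zled$bamboo
sorted[8] = oozled$bamb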